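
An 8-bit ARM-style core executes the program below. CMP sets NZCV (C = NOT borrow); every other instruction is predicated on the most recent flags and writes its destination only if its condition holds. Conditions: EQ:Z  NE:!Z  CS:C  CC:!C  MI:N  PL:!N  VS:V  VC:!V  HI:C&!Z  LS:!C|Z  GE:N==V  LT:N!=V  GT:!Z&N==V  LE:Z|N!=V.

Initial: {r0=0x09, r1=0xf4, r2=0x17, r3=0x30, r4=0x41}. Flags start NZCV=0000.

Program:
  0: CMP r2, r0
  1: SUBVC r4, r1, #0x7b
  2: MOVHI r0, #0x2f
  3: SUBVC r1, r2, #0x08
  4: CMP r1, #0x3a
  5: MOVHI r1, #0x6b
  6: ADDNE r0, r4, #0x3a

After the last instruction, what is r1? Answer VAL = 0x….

[0] flags=0010 → (cmp)
[1] flags=0010 VC?T → r4=0x79
[2] flags=0010 HI?T → r0=0x2f
[3] flags=0010 VC?T → r1=0x0f
[4] flags=1000 → (cmp)
[5] flags=1000 HI?F → skip
[6] flags=1000 NE?T → r0=0xb3

VAL = 0x0f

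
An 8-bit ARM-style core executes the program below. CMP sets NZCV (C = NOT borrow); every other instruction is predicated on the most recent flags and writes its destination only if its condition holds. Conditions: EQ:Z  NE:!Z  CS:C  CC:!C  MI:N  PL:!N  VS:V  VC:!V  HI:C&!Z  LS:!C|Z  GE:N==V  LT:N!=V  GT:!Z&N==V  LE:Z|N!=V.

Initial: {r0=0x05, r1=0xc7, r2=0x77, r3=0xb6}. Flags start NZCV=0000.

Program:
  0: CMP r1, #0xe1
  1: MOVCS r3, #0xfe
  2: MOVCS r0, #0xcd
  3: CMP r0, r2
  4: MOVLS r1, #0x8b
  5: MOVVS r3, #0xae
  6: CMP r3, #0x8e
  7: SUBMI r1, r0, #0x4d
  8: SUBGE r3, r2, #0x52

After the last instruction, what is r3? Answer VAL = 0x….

0: ✓ CMP  NZCV=1000
1: · MOVCS
2: · MOVCS
3: ✓ CMP  NZCV=1000
4: ✓ MOVLS  r1←0x8b
5: · MOVVS
6: ✓ CMP  NZCV=0010
7: · SUBMI
8: ✓ SUBGE  r3←0x25

VAL = 0x25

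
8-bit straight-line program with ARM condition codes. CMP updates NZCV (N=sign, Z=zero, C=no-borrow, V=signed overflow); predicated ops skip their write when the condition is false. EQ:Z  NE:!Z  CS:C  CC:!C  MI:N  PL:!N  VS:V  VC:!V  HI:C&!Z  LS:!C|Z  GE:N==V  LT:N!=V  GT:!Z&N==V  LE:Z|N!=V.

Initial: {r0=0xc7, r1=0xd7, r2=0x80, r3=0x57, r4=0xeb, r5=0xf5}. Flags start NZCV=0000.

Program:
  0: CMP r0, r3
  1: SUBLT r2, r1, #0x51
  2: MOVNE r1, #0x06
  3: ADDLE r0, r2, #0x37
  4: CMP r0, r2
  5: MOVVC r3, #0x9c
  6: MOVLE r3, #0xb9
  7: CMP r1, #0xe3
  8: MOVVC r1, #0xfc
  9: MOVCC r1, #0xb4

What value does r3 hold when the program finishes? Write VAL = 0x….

VAL = 0x9c

0: ✓ CMP  NZCV=0011
1: ✓ SUBLT  r2←0x86
2: ✓ MOVNE  r1←0x06
3: ✓ ADDLE  r0←0xbd
4: ✓ CMP  NZCV=0010
5: ✓ MOVVC  r3←0x9c
6: · MOVLE
7: ✓ CMP  NZCV=0000
8: ✓ MOVVC  r1←0xfc
9: ✓ MOVCC  r1←0xb4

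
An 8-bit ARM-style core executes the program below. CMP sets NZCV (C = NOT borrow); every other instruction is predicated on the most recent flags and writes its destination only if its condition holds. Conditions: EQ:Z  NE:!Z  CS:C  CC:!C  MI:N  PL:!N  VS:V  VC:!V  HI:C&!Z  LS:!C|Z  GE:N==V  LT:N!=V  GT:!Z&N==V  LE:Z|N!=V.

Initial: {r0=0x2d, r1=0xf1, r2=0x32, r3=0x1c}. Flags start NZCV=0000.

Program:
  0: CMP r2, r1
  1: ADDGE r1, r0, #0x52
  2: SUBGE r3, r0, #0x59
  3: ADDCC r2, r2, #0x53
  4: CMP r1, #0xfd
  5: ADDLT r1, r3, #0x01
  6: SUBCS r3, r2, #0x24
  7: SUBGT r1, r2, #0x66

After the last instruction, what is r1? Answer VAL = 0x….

[0] flags=0000 → (cmp)
[1] flags=0000 GE?T → r1=0x7f
[2] flags=0000 GE?T → r3=0xd4
[3] flags=0000 CC?T → r2=0x85
[4] flags=1001 → (cmp)
[5] flags=1001 LT?F → skip
[6] flags=1001 CS?F → skip
[7] flags=1001 GT?T → r1=0x1f

VAL = 0x1f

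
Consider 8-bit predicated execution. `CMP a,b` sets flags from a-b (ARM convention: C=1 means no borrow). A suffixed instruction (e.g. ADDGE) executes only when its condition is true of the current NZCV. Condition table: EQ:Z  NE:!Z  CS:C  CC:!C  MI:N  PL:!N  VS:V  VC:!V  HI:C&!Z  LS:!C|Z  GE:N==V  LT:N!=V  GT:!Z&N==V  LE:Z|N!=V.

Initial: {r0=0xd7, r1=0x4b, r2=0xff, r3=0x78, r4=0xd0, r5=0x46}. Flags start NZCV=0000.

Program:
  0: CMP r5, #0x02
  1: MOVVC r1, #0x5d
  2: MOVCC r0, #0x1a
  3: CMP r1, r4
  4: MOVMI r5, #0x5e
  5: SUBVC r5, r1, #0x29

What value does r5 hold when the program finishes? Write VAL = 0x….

VAL = 0x5e

0: ✓ CMP  NZCV=0010
1: ✓ MOVVC  r1←0x5d
2: · MOVCC
3: ✓ CMP  NZCV=1001
4: ✓ MOVMI  r5←0x5e
5: · SUBVC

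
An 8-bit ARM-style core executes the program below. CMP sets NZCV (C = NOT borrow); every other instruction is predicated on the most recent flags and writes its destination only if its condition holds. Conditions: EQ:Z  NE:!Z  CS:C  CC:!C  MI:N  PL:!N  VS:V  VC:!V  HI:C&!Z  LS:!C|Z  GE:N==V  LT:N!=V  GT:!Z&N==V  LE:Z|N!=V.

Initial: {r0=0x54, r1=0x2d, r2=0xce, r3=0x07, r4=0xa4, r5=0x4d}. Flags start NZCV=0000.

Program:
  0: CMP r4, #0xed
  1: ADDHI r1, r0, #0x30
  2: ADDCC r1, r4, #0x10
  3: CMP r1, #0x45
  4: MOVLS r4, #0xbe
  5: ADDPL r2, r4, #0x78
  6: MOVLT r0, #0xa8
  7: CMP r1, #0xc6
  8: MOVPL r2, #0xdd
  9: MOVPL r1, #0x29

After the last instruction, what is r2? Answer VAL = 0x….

0: ✓ CMP  NZCV=1000
1: · ADDHI
2: ✓ ADDCC  r1←0xb4
3: ✓ CMP  NZCV=0011
4: · MOVLS
5: ✓ ADDPL  r2←0x1c
6: ✓ MOVLT  r0←0xa8
7: ✓ CMP  NZCV=1000
8: · MOVPL
9: · MOVPL

VAL = 0x1c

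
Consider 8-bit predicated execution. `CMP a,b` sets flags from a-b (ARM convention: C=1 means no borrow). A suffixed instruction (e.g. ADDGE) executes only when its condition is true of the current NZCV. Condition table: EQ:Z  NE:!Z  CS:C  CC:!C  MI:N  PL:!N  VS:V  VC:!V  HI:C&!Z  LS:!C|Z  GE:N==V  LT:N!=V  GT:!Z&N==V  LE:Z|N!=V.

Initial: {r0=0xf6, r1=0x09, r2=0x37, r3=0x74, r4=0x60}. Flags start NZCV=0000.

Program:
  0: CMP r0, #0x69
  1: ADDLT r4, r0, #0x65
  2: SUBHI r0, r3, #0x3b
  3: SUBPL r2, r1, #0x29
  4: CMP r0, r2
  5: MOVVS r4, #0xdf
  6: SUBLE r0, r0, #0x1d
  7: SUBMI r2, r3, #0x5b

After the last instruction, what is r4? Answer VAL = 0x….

VAL = 0x5b

[0] flags=1010 → (cmp)
[1] flags=1010 LT?T → r4=0x5b
[2] flags=1010 HI?T → r0=0x39
[3] flags=1010 PL?F → skip
[4] flags=0010 → (cmp)
[5] flags=0010 VS?F → skip
[6] flags=0010 LE?F → skip
[7] flags=0010 MI?F → skip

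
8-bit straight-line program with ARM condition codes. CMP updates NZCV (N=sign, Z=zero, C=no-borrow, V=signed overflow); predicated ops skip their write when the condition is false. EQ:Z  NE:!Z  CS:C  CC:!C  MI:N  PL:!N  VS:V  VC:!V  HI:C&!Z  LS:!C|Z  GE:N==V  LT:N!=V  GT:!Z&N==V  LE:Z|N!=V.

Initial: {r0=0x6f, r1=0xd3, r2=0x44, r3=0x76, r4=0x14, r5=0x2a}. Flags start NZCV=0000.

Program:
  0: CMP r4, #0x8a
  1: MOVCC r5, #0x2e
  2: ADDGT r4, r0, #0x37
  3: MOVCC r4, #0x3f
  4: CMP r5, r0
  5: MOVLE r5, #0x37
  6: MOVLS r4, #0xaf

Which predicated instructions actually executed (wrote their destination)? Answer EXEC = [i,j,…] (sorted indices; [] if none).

EXEC = [1,2,3,5,6]

0: ✓ CMP  NZCV=1001
1: ✓ MOVCC  r5←0x2e
2: ✓ ADDGT  r4←0xa6
3: ✓ MOVCC  r4←0x3f
4: ✓ CMP  NZCV=1000
5: ✓ MOVLE  r5←0x37
6: ✓ MOVLS  r4←0xaf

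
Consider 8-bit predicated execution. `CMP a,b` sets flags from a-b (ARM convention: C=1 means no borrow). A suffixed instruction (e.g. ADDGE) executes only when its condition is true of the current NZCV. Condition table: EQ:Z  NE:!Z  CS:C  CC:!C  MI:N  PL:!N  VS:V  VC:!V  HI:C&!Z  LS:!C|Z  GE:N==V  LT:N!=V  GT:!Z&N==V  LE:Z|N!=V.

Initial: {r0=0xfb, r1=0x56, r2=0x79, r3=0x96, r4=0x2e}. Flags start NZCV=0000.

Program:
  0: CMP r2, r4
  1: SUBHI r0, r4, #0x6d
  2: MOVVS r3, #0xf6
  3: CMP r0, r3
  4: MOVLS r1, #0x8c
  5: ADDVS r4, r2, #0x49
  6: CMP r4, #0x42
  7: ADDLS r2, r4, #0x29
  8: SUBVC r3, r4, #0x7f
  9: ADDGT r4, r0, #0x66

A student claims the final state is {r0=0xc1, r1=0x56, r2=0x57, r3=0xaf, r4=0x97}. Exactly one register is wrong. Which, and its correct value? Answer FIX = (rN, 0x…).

0: ✓ CMP  NZCV=0010
1: ✓ SUBHI  r0←0xc1
2: · MOVVS
3: ✓ CMP  NZCV=0010
4: · MOVLS
5: · ADDVS
6: ✓ CMP  NZCV=1000
7: ✓ ADDLS  r2←0x57
8: ✓ SUBVC  r3←0xaf
9: · ADDGT

FIX = (r4, 0x2e)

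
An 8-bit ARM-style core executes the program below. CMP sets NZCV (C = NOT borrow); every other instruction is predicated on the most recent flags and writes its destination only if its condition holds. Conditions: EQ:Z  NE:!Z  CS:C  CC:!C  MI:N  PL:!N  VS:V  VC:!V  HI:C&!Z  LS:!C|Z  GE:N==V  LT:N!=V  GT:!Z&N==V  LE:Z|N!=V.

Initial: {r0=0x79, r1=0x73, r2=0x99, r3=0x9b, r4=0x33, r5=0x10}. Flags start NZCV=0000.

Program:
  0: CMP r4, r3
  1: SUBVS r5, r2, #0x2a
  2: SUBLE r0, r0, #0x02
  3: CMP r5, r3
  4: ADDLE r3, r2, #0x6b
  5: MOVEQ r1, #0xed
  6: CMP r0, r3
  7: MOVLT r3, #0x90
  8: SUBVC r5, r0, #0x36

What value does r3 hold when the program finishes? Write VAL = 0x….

VAL = 0x9b

0: ✓ CMP  NZCV=1001
1: ✓ SUBVS  r5←0x6f
2: · SUBLE
3: ✓ CMP  NZCV=1001
4: · ADDLE
5: · MOVEQ
6: ✓ CMP  NZCV=1001
7: · MOVLT
8: · SUBVC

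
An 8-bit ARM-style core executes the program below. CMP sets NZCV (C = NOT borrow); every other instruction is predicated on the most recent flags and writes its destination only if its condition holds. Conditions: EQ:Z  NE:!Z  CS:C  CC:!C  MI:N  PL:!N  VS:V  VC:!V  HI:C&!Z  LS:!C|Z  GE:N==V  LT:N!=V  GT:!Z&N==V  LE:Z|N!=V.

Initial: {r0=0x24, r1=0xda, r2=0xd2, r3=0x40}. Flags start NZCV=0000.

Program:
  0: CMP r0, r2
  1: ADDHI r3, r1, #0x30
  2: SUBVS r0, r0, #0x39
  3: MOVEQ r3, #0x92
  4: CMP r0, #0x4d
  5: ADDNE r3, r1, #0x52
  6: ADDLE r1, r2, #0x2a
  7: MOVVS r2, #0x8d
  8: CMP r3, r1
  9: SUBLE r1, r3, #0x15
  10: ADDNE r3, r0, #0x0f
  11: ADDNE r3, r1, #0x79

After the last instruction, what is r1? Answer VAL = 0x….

0: ✓ CMP  NZCV=0000
1: · ADDHI
2: · SUBVS
3: · MOVEQ
4: ✓ CMP  NZCV=1000
5: ✓ ADDNE  r3←0x2c
6: ✓ ADDLE  r1←0xfc
7: · MOVVS
8: ✓ CMP  NZCV=0000
9: · SUBLE
10: ✓ ADDNE  r3←0x33
11: ✓ ADDNE  r3←0x75

VAL = 0xfc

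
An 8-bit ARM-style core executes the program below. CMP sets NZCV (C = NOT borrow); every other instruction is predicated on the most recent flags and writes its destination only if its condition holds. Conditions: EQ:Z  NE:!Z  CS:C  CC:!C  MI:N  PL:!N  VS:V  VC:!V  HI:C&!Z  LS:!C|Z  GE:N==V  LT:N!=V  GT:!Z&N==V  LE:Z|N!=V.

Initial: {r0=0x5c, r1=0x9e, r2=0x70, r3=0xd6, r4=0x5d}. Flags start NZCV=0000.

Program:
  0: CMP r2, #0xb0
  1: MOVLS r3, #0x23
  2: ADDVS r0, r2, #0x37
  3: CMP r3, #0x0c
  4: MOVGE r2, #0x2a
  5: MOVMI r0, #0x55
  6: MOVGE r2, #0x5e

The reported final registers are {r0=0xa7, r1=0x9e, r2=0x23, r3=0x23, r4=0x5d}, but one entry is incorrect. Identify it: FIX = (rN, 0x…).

[0] flags=1001 → (cmp)
[1] flags=1001 LS?T → r3=0x23
[2] flags=1001 VS?T → r0=0xa7
[3] flags=0010 → (cmp)
[4] flags=0010 GE?T → r2=0x2a
[5] flags=0010 MI?F → skip
[6] flags=0010 GE?T → r2=0x5e

FIX = (r2, 0x5e)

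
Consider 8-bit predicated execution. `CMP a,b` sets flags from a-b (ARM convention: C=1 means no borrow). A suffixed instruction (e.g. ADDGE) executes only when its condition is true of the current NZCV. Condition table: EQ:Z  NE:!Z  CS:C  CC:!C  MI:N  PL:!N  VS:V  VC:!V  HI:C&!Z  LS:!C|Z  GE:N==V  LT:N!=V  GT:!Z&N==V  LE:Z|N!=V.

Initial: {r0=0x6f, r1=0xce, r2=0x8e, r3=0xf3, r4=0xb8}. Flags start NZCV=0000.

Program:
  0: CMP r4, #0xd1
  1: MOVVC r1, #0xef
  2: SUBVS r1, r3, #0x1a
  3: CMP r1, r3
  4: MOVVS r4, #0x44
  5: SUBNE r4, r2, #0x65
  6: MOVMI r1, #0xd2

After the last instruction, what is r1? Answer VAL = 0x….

0: ✓ CMP  NZCV=1000
1: ✓ MOVVC  r1←0xef
2: · SUBVS
3: ✓ CMP  NZCV=1000
4: · MOVVS
5: ✓ SUBNE  r4←0x29
6: ✓ MOVMI  r1←0xd2

VAL = 0xd2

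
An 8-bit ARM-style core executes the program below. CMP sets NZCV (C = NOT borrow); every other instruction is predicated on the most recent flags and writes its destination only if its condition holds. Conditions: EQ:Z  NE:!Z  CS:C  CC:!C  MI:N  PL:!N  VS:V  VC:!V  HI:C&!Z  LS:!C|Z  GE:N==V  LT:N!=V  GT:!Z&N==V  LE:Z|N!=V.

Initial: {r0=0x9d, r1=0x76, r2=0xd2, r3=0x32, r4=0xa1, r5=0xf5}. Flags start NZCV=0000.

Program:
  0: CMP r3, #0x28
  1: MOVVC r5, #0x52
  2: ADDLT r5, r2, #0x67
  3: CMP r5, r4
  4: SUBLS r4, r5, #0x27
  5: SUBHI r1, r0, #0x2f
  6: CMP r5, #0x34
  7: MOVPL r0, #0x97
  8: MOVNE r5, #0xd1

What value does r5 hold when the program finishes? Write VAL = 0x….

0: ✓ CMP  NZCV=0010
1: ✓ MOVVC  r5←0x52
2: · ADDLT
3: ✓ CMP  NZCV=1001
4: ✓ SUBLS  r4←0x2b
5: · SUBHI
6: ✓ CMP  NZCV=0010
7: ✓ MOVPL  r0←0x97
8: ✓ MOVNE  r5←0xd1

VAL = 0xd1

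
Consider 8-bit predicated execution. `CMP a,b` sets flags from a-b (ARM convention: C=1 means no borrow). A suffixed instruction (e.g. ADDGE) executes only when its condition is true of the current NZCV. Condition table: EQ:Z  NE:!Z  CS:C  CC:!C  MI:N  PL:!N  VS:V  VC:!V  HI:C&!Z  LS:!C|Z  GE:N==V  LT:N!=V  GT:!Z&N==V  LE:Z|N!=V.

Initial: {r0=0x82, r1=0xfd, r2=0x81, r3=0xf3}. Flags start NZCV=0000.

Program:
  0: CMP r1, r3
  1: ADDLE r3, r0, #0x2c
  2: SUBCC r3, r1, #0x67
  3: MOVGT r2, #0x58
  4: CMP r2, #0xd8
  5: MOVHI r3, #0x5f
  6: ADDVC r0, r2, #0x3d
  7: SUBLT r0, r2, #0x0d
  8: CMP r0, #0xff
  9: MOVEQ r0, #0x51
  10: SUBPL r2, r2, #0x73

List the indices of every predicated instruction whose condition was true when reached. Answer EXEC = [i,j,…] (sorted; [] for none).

[0] flags=0010 → (cmp)
[1] flags=0010 LE?F → skip
[2] flags=0010 CC?F → skip
[3] flags=0010 GT?T → r2=0x58
[4] flags=1001 → (cmp)
[5] flags=1001 HI?F → skip
[6] flags=1001 VC?F → skip
[7] flags=1001 LT?F → skip
[8] flags=1000 → (cmp)
[9] flags=1000 EQ?F → skip
[10] flags=1000 PL?F → skip

EXEC = [3]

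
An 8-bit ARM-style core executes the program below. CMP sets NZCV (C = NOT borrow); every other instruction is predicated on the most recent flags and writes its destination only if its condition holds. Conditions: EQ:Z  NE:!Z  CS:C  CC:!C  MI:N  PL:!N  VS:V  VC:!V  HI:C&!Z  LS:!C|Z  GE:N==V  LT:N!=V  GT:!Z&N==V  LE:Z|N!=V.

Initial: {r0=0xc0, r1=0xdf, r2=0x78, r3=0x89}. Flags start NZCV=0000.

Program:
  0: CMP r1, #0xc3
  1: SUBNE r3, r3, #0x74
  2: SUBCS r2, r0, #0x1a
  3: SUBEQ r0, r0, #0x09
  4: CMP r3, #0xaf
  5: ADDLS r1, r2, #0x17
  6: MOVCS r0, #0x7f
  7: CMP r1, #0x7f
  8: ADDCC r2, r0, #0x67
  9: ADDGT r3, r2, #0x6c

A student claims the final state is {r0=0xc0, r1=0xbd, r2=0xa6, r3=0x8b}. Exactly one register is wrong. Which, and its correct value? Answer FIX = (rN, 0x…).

[0] flags=0010 → (cmp)
[1] flags=0010 NE?T → r3=0x15
[2] flags=0010 CS?T → r2=0xa6
[3] flags=0010 EQ?F → skip
[4] flags=0000 → (cmp)
[5] flags=0000 LS?T → r1=0xbd
[6] flags=0000 CS?F → skip
[7] flags=0011 → (cmp)
[8] flags=0011 CC?F → skip
[9] flags=0011 GT?F → skip

FIX = (r3, 0x15)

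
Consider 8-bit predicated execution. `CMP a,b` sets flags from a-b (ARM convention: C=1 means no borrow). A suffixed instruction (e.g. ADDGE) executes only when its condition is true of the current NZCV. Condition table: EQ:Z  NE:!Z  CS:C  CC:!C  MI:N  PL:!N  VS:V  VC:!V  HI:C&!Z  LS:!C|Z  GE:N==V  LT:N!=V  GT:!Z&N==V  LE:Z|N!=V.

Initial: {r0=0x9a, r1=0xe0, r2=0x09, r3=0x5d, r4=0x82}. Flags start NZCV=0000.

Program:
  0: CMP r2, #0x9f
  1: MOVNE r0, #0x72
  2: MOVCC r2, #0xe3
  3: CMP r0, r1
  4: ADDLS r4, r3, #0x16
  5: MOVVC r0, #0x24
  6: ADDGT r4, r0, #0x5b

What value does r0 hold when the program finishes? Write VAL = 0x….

VAL = 0x72

[0] flags=0000 → (cmp)
[1] flags=0000 NE?T → r0=0x72
[2] flags=0000 CC?T → r2=0xe3
[3] flags=1001 → (cmp)
[4] flags=1001 LS?T → r4=0x73
[5] flags=1001 VC?F → skip
[6] flags=1001 GT?T → r4=0xcd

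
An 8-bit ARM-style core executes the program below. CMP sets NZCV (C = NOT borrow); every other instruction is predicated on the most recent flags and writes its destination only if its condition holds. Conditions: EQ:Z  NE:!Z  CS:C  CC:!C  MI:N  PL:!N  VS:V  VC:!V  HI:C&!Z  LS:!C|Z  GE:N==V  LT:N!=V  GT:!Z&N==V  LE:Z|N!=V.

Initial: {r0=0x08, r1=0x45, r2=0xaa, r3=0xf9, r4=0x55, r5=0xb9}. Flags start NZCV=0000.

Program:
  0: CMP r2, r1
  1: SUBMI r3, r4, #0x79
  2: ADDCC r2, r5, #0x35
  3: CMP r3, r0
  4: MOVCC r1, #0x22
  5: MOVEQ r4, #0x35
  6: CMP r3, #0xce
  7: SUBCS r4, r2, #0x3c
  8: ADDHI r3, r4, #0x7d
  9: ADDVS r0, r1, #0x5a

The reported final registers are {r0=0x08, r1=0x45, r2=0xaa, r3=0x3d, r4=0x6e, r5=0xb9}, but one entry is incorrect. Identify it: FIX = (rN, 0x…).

0: ✓ CMP  NZCV=0011
1: · SUBMI
2: · ADDCC
3: ✓ CMP  NZCV=1010
4: · MOVCC
5: · MOVEQ
6: ✓ CMP  NZCV=0010
7: ✓ SUBCS  r4←0x6e
8: ✓ ADDHI  r3←0xeb
9: · ADDVS

FIX = (r3, 0xeb)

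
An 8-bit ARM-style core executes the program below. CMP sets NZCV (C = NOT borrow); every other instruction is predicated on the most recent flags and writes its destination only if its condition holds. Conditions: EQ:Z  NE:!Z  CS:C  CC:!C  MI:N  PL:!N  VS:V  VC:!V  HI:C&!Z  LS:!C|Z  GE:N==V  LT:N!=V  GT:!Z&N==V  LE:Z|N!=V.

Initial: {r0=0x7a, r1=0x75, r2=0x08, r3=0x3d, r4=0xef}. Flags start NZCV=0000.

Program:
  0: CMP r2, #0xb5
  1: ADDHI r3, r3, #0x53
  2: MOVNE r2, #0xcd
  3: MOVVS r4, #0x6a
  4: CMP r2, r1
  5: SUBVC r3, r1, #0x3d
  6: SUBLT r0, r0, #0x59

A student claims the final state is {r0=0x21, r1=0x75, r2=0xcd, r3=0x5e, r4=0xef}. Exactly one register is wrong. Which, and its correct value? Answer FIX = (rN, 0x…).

0: ✓ CMP  NZCV=0000
1: · ADDHI
2: ✓ MOVNE  r2←0xcd
3: · MOVVS
4: ✓ CMP  NZCV=0011
5: · SUBVC
6: ✓ SUBLT  r0←0x21

FIX = (r3, 0x3d)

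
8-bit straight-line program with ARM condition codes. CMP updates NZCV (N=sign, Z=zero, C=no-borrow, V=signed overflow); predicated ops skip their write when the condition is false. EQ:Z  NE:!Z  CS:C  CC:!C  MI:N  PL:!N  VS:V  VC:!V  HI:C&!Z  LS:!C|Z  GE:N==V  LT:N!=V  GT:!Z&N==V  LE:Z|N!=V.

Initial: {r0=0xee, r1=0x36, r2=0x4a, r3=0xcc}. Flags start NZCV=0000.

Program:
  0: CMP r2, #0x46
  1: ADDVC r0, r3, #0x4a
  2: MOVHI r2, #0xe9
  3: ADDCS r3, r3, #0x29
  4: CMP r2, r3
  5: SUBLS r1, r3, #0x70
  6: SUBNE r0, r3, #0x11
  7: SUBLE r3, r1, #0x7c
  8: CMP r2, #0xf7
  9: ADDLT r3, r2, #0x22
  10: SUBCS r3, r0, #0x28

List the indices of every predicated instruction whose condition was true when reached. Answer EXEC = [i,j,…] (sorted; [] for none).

0: ✓ CMP  NZCV=0010
1: ✓ ADDVC  r0←0x16
2: ✓ MOVHI  r2←0xe9
3: ✓ ADDCS  r3←0xf5
4: ✓ CMP  NZCV=1000
5: ✓ SUBLS  r1←0x85
6: ✓ SUBNE  r0←0xe4
7: ✓ SUBLE  r3←0x09
8: ✓ CMP  NZCV=1000
9: ✓ ADDLT  r3←0x0b
10: · SUBCS

EXEC = [1,2,3,5,6,7,9]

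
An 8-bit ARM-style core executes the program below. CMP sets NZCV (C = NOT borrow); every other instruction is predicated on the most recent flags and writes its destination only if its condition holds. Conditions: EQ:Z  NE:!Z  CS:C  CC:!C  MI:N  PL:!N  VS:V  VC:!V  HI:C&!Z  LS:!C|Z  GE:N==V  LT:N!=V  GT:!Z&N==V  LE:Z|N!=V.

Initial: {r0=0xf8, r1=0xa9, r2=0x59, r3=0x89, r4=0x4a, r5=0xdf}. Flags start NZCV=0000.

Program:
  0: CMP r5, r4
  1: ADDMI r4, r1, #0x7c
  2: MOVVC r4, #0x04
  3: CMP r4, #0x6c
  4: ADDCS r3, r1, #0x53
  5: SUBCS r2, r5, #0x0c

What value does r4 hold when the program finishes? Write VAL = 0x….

VAL = 0x04

0: ✓ CMP  NZCV=1010
1: ✓ ADDMI  r4←0x25
2: ✓ MOVVC  r4←0x04
3: ✓ CMP  NZCV=1000
4: · ADDCS
5: · SUBCS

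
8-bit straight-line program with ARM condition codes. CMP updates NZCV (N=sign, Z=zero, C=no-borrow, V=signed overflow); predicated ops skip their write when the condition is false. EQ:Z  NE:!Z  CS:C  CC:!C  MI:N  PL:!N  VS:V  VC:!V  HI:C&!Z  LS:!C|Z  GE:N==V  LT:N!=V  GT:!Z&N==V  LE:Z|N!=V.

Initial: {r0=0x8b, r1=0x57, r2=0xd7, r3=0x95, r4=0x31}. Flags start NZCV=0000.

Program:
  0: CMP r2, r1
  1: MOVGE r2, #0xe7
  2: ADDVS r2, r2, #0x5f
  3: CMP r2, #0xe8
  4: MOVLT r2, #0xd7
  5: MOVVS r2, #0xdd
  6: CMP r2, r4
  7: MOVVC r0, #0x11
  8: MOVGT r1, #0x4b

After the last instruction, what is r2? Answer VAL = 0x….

VAL = 0xd7

0: ✓ CMP  NZCV=1010
1: · MOVGE
2: · ADDVS
3: ✓ CMP  NZCV=1000
4: ✓ MOVLT  r2←0xd7
5: · MOVVS
6: ✓ CMP  NZCV=1010
7: ✓ MOVVC  r0←0x11
8: · MOVGT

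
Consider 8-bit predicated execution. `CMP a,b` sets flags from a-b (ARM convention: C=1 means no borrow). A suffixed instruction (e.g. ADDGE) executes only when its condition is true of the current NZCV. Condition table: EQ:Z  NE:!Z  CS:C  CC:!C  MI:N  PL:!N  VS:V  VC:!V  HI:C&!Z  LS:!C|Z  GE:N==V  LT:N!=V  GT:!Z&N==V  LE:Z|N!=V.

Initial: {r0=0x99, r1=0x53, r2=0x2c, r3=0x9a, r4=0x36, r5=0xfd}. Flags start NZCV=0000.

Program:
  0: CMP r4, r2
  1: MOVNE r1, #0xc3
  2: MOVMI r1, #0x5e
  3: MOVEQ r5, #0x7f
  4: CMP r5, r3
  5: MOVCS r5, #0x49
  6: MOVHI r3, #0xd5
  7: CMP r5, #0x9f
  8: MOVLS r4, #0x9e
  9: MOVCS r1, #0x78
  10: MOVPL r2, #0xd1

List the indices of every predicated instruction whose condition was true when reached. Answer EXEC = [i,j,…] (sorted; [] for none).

EXEC = [1,5,6,8]

0: ✓ CMP  NZCV=0010
1: ✓ MOVNE  r1←0xc3
2: · MOVMI
3: · MOVEQ
4: ✓ CMP  NZCV=0010
5: ✓ MOVCS  r5←0x49
6: ✓ MOVHI  r3←0xd5
7: ✓ CMP  NZCV=1001
8: ✓ MOVLS  r4←0x9e
9: · MOVCS
10: · MOVPL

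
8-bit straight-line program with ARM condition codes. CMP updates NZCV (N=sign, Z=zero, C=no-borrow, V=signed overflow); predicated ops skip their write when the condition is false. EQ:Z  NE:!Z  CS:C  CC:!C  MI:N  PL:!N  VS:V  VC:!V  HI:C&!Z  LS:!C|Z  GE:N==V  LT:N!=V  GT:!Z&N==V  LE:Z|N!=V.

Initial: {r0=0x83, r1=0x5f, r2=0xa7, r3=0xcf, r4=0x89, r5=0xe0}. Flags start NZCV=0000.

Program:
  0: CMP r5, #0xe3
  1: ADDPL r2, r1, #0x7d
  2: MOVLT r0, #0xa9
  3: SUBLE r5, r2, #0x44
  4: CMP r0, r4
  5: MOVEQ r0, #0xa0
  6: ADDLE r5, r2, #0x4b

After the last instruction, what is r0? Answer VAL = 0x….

[0] flags=1000 → (cmp)
[1] flags=1000 PL?F → skip
[2] flags=1000 LT?T → r0=0xa9
[3] flags=1000 LE?T → r5=0x63
[4] flags=0010 → (cmp)
[5] flags=0010 EQ?F → skip
[6] flags=0010 LE?F → skip

VAL = 0xa9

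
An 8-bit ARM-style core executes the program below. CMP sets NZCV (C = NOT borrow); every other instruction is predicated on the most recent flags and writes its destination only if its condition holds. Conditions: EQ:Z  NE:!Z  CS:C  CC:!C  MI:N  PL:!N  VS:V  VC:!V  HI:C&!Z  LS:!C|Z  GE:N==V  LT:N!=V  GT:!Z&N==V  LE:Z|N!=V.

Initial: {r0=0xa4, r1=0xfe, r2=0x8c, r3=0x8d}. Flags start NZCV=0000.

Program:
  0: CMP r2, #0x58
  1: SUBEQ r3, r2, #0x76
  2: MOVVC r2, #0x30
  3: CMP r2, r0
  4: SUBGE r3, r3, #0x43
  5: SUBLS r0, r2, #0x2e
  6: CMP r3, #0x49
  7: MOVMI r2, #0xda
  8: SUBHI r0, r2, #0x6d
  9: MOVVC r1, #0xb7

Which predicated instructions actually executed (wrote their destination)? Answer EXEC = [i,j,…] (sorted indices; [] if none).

EXEC = [5,8]

[0] flags=0011 → (cmp)
[1] flags=0011 EQ?F → skip
[2] flags=0011 VC?F → skip
[3] flags=1000 → (cmp)
[4] flags=1000 GE?F → skip
[5] flags=1000 LS?T → r0=0x5e
[6] flags=0011 → (cmp)
[7] flags=0011 MI?F → skip
[8] flags=0011 HI?T → r0=0x1f
[9] flags=0011 VC?F → skip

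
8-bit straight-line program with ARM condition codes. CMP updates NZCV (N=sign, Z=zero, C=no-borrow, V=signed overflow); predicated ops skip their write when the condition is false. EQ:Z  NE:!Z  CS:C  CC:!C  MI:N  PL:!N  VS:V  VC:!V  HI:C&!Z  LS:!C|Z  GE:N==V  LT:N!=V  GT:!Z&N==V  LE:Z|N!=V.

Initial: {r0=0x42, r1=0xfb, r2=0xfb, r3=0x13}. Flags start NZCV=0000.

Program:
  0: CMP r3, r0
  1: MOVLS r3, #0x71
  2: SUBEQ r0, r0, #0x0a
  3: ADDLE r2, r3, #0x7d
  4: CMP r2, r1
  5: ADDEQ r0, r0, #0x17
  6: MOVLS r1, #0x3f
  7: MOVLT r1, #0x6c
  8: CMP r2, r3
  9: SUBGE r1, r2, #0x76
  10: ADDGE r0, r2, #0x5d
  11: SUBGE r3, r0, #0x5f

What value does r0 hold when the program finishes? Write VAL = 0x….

0: ✓ CMP  NZCV=1000
1: ✓ MOVLS  r3←0x71
2: · SUBEQ
3: ✓ ADDLE  r2←0xee
4: ✓ CMP  NZCV=1000
5: · ADDEQ
6: ✓ MOVLS  r1←0x3f
7: ✓ MOVLT  r1←0x6c
8: ✓ CMP  NZCV=0011
9: · SUBGE
10: · ADDGE
11: · SUBGE

VAL = 0x42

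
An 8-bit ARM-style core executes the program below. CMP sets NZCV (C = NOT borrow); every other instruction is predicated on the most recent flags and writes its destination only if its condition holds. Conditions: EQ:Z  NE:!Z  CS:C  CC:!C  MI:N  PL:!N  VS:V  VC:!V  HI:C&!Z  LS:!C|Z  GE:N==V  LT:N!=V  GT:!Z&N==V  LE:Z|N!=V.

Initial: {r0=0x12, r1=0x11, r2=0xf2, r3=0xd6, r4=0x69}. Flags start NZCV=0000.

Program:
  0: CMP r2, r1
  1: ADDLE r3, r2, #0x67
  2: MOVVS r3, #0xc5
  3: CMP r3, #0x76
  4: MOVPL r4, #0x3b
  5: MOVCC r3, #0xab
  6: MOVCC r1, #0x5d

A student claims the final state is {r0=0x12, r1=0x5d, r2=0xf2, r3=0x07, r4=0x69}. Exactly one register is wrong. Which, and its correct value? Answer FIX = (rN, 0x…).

FIX = (r3, 0xab)

[0] flags=1010 → (cmp)
[1] flags=1010 LE?T → r3=0x59
[2] flags=1010 VS?F → skip
[3] flags=1000 → (cmp)
[4] flags=1000 PL?F → skip
[5] flags=1000 CC?T → r3=0xab
[6] flags=1000 CC?T → r1=0x5d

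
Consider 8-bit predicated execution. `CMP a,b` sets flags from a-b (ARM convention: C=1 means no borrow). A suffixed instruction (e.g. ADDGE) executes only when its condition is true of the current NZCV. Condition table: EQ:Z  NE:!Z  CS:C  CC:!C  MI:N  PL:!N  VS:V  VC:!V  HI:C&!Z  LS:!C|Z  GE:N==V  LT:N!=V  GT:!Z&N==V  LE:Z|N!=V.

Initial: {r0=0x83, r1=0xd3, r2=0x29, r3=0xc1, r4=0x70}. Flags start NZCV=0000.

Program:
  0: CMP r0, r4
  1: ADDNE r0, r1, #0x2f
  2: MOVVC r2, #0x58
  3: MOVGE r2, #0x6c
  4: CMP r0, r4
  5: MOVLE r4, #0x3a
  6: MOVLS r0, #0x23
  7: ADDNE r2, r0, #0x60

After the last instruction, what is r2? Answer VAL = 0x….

[0] flags=0011 → (cmp)
[1] flags=0011 NE?T → r0=0x02
[2] flags=0011 VC?F → skip
[3] flags=0011 GE?F → skip
[4] flags=1000 → (cmp)
[5] flags=1000 LE?T → r4=0x3a
[6] flags=1000 LS?T → r0=0x23
[7] flags=1000 NE?T → r2=0x83

VAL = 0x83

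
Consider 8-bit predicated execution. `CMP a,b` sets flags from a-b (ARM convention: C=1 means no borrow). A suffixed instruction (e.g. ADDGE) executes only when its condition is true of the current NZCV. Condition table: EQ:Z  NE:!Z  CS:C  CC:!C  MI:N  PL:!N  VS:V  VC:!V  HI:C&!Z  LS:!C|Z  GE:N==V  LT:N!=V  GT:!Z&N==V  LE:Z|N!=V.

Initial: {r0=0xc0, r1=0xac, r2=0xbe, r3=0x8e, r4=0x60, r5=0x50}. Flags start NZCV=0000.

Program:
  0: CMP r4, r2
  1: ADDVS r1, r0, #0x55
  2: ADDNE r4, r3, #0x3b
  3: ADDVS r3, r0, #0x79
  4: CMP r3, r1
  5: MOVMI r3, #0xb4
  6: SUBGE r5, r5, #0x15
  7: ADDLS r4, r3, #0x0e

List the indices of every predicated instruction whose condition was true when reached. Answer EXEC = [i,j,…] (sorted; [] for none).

EXEC = [1,2,3,6]

0: ✓ CMP  NZCV=1001
1: ✓ ADDVS  r1←0x15
2: ✓ ADDNE  r4←0xc9
3: ✓ ADDVS  r3←0x39
4: ✓ CMP  NZCV=0010
5: · MOVMI
6: ✓ SUBGE  r5←0x3b
7: · ADDLS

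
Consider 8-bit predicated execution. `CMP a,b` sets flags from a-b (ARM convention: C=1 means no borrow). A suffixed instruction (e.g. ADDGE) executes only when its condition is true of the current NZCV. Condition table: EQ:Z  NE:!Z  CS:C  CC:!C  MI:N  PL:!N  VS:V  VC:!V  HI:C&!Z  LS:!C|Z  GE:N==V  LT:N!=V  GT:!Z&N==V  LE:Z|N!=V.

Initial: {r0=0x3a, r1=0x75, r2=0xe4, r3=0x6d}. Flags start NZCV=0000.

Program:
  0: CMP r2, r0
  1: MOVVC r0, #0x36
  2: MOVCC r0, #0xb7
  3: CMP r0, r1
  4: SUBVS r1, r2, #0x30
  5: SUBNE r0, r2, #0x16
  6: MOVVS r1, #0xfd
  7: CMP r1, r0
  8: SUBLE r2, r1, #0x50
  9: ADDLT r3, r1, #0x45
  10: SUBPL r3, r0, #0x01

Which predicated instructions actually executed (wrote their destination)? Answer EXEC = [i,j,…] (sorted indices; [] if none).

0: ✓ CMP  NZCV=1010
1: ✓ MOVVC  r0←0x36
2: · MOVCC
3: ✓ CMP  NZCV=1000
4: · SUBVS
5: ✓ SUBNE  r0←0xce
6: · MOVVS
7: ✓ CMP  NZCV=1001
8: · SUBLE
9: · ADDLT
10: · SUBPL

EXEC = [1,5]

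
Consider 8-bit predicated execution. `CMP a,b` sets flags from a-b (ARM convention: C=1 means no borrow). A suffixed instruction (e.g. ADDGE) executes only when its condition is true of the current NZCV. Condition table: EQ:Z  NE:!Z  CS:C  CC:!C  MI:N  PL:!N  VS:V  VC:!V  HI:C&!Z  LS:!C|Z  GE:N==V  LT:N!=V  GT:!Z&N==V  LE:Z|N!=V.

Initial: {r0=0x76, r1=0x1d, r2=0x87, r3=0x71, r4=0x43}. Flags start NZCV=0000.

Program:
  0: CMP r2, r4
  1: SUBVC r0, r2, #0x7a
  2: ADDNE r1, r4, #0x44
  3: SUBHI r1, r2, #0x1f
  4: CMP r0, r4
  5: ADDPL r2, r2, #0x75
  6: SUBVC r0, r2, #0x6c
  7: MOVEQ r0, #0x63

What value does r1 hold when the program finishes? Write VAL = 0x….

0: ✓ CMP  NZCV=0011
1: · SUBVC
2: ✓ ADDNE  r1←0x87
3: ✓ SUBHI  r1←0x68
4: ✓ CMP  NZCV=0010
5: ✓ ADDPL  r2←0xfc
6: ✓ SUBVC  r0←0x90
7: · MOVEQ

VAL = 0x68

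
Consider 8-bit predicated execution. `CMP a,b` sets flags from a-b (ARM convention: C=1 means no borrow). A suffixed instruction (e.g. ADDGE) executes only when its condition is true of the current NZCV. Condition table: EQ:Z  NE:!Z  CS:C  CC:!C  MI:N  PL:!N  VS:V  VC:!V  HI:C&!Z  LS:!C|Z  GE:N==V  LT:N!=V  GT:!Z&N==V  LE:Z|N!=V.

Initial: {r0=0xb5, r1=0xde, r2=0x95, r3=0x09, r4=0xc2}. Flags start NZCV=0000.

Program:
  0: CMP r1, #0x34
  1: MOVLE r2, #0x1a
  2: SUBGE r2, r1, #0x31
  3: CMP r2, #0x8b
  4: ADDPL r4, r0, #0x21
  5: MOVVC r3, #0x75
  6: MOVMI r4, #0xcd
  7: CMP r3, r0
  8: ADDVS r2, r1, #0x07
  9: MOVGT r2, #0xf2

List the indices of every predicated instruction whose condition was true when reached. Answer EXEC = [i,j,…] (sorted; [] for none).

[0] flags=1010 → (cmp)
[1] flags=1010 LE?T → r2=0x1a
[2] flags=1010 GE?F → skip
[3] flags=1001 → (cmp)
[4] flags=1001 PL?F → skip
[5] flags=1001 VC?F → skip
[6] flags=1001 MI?T → r4=0xcd
[7] flags=0000 → (cmp)
[8] flags=0000 VS?F → skip
[9] flags=0000 GT?T → r2=0xf2

EXEC = [1,6,9]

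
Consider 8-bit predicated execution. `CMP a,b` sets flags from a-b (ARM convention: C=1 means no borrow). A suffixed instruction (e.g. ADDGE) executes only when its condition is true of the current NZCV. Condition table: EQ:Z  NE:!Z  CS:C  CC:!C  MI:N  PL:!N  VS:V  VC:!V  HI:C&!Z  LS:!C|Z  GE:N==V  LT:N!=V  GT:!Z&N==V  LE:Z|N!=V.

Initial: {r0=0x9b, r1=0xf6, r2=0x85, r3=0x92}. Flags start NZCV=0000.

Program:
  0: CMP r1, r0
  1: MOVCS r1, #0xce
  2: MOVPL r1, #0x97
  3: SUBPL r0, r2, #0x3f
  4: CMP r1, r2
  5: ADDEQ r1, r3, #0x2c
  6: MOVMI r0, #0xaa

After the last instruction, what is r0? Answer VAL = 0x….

[0] flags=0010 → (cmp)
[1] flags=0010 CS?T → r1=0xce
[2] flags=0010 PL?T → r1=0x97
[3] flags=0010 PL?T → r0=0x46
[4] flags=0010 → (cmp)
[5] flags=0010 EQ?F → skip
[6] flags=0010 MI?F → skip

VAL = 0x46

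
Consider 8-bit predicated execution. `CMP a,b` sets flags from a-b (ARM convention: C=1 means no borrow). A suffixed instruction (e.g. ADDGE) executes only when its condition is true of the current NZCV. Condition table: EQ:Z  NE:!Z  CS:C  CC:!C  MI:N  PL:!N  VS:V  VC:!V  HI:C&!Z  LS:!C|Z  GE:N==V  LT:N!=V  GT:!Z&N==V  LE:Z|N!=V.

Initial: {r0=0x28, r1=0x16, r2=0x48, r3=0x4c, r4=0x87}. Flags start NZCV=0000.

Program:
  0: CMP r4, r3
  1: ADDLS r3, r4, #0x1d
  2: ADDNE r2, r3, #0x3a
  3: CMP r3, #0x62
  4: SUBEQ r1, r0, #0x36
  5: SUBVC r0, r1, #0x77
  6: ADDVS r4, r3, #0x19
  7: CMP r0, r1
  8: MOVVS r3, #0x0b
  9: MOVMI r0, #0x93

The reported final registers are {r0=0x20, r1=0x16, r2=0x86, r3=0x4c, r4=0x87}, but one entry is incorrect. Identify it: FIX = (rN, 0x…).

[0] flags=0011 → (cmp)
[1] flags=0011 LS?F → skip
[2] flags=0011 NE?T → r2=0x86
[3] flags=1000 → (cmp)
[4] flags=1000 EQ?F → skip
[5] flags=1000 VC?T → r0=0x9f
[6] flags=1000 VS?F → skip
[7] flags=1010 → (cmp)
[8] flags=1010 VS?F → skip
[9] flags=1010 MI?T → r0=0x93

FIX = (r0, 0x93)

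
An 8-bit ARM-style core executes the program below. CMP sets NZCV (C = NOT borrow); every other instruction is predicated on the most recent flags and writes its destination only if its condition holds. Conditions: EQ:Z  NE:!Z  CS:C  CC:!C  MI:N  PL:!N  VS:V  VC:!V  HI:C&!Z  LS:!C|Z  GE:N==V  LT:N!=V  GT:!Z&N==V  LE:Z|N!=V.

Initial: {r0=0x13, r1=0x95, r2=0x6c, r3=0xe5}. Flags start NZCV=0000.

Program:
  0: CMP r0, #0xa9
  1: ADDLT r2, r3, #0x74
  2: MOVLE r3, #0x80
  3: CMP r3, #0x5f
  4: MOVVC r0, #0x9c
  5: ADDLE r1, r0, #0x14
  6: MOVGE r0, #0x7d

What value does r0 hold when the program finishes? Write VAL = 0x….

VAL = 0x9c

0: ✓ CMP  NZCV=0000
1: · ADDLT
2: · MOVLE
3: ✓ CMP  NZCV=1010
4: ✓ MOVVC  r0←0x9c
5: ✓ ADDLE  r1←0xb0
6: · MOVGE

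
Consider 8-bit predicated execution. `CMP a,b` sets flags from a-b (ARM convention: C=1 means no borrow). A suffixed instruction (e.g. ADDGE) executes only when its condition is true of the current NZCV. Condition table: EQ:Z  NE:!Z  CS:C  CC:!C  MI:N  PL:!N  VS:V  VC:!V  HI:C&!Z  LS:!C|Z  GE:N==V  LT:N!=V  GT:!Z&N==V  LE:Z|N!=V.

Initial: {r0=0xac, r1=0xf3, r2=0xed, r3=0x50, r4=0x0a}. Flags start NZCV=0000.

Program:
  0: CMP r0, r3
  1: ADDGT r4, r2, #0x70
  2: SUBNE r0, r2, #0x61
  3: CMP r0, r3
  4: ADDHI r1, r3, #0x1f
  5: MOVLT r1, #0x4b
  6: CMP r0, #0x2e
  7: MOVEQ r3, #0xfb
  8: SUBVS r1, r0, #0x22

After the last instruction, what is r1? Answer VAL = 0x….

VAL = 0x6a

[0] flags=0011 → (cmp)
[1] flags=0011 GT?F → skip
[2] flags=0011 NE?T → r0=0x8c
[3] flags=0011 → (cmp)
[4] flags=0011 HI?T → r1=0x6f
[5] flags=0011 LT?T → r1=0x4b
[6] flags=0011 → (cmp)
[7] flags=0011 EQ?F → skip
[8] flags=0011 VS?T → r1=0x6a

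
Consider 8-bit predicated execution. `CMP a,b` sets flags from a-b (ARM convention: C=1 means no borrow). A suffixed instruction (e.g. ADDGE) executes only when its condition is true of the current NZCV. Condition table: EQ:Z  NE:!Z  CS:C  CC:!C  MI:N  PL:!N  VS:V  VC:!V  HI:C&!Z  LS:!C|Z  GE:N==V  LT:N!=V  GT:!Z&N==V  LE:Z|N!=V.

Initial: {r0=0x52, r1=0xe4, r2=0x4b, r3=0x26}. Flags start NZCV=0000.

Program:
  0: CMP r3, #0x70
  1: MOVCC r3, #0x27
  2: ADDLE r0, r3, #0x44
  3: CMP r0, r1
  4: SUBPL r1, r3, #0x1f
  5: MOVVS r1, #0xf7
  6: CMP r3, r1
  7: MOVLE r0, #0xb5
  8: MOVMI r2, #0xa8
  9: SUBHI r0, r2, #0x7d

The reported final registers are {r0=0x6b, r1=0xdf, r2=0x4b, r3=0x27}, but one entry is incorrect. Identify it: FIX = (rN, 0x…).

0: ✓ CMP  NZCV=1000
1: ✓ MOVCC  r3←0x27
2: ✓ ADDLE  r0←0x6b
3: ✓ CMP  NZCV=1001
4: · SUBPL
5: ✓ MOVVS  r1←0xf7
6: ✓ CMP  NZCV=0000
7: · MOVLE
8: · MOVMI
9: · SUBHI

FIX = (r1, 0xf7)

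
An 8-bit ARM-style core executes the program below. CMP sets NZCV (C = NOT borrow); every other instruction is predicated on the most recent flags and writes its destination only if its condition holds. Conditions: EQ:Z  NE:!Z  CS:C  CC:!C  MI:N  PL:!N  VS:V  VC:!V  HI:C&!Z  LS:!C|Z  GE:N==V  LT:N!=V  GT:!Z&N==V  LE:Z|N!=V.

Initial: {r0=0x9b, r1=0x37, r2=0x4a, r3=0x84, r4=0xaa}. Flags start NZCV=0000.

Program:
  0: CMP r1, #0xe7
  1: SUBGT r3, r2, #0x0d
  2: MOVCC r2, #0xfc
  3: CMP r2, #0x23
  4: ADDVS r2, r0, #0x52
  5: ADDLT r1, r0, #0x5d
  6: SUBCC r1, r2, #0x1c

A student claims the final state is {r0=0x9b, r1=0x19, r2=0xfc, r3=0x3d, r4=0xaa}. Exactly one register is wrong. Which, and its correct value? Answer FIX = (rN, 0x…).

FIX = (r1, 0xf8)

[0] flags=0000 → (cmp)
[1] flags=0000 GT?T → r3=0x3d
[2] flags=0000 CC?T → r2=0xfc
[3] flags=1010 → (cmp)
[4] flags=1010 VS?F → skip
[5] flags=1010 LT?T → r1=0xf8
[6] flags=1010 CC?F → skip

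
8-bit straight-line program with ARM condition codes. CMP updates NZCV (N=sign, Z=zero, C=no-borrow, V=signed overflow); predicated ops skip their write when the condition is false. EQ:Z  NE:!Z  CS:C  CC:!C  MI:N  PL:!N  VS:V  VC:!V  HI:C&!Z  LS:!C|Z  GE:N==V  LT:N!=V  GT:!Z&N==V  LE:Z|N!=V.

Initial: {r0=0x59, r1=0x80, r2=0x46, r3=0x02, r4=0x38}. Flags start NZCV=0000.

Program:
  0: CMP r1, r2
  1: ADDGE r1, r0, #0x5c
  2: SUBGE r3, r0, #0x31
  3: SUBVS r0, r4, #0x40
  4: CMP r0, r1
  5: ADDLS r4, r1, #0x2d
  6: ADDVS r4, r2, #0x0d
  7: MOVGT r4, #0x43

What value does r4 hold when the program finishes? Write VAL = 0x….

[0] flags=0011 → (cmp)
[1] flags=0011 GE?F → skip
[2] flags=0011 GE?F → skip
[3] flags=0011 VS?T → r0=0xf8
[4] flags=0010 → (cmp)
[5] flags=0010 LS?F → skip
[6] flags=0010 VS?F → skip
[7] flags=0010 GT?T → r4=0x43

VAL = 0x43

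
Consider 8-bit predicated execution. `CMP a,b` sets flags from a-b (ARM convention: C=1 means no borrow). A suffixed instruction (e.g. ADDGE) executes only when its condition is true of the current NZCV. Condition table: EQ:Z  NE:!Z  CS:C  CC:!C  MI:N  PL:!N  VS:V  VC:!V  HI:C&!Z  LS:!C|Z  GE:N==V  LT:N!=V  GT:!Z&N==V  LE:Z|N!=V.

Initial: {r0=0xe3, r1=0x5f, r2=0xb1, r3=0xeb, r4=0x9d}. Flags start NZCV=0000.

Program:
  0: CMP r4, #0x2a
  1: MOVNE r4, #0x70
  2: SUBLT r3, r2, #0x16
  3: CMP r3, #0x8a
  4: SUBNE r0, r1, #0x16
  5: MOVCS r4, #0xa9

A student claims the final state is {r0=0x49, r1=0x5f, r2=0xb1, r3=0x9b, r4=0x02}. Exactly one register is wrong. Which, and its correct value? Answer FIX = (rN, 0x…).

FIX = (r4, 0xa9)

[0] flags=0011 → (cmp)
[1] flags=0011 NE?T → r4=0x70
[2] flags=0011 LT?T → r3=0x9b
[3] flags=0010 → (cmp)
[4] flags=0010 NE?T → r0=0x49
[5] flags=0010 CS?T → r4=0xa9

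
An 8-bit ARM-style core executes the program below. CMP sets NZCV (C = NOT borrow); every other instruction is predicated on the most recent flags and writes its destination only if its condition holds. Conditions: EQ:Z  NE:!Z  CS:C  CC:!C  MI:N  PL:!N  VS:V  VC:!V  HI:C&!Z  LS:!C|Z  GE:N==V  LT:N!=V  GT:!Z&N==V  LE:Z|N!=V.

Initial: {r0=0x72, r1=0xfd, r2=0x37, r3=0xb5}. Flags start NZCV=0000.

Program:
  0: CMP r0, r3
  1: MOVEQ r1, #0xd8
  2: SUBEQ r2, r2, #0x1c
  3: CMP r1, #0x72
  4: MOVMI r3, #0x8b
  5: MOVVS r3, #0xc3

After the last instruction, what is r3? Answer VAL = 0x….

VAL = 0x8b

0: ✓ CMP  NZCV=1001
1: · MOVEQ
2: · SUBEQ
3: ✓ CMP  NZCV=1010
4: ✓ MOVMI  r3←0x8b
5: · MOVVS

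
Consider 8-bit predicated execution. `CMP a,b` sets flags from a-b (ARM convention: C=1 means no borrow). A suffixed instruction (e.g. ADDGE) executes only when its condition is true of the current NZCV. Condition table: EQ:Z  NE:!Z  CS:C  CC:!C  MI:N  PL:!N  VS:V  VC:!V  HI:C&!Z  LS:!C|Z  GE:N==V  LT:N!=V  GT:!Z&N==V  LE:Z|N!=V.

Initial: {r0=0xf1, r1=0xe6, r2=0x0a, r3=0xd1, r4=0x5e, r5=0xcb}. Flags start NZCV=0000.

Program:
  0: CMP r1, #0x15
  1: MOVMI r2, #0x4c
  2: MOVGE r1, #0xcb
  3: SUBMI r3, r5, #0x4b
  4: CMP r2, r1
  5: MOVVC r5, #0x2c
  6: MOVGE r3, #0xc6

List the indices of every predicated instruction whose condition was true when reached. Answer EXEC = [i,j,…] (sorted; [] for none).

EXEC = [1,3,5,6]

0: ✓ CMP  NZCV=1010
1: ✓ MOVMI  r2←0x4c
2: · MOVGE
3: ✓ SUBMI  r3←0x80
4: ✓ CMP  NZCV=0000
5: ✓ MOVVC  r5←0x2c
6: ✓ MOVGE  r3←0xc6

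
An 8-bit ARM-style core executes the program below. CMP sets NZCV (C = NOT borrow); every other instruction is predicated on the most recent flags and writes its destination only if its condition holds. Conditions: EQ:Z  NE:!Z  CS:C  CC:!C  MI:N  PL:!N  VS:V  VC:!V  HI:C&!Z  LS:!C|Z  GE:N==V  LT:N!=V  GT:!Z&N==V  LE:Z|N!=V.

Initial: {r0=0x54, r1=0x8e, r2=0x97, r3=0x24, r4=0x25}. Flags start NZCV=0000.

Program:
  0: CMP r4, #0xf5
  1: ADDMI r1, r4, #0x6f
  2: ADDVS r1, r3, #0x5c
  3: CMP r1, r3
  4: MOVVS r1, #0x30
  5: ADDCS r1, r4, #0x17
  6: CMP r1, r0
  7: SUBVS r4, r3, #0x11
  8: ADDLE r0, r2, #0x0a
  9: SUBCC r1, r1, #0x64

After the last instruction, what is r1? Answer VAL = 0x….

VAL = 0xd8

0: ✓ CMP  NZCV=0000
1: · ADDMI
2: · ADDVS
3: ✓ CMP  NZCV=0011
4: ✓ MOVVS  r1←0x30
5: ✓ ADDCS  r1←0x3c
6: ✓ CMP  NZCV=1000
7: · SUBVS
8: ✓ ADDLE  r0←0xa1
9: ✓ SUBCC  r1←0xd8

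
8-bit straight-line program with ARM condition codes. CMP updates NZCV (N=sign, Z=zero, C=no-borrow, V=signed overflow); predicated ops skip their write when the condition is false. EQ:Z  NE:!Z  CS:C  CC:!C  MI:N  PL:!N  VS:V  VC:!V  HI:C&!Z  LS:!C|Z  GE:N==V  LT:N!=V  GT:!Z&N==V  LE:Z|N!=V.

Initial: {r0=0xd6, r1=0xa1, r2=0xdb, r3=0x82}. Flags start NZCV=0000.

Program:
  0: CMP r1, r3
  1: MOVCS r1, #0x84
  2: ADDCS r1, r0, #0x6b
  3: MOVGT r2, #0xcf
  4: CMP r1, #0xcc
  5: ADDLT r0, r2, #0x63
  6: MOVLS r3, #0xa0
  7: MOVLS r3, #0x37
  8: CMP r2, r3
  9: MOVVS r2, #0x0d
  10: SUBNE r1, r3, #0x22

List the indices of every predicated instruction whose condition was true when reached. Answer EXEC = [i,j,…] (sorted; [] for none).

0: ✓ CMP  NZCV=0010
1: ✓ MOVCS  r1←0x84
2: ✓ ADDCS  r1←0x41
3: ✓ MOVGT  r2←0xcf
4: ✓ CMP  NZCV=0000
5: · ADDLT
6: ✓ MOVLS  r3←0xa0
7: ✓ MOVLS  r3←0x37
8: ✓ CMP  NZCV=1010
9: · MOVVS
10: ✓ SUBNE  r1←0x15

EXEC = [1,2,3,6,7,10]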